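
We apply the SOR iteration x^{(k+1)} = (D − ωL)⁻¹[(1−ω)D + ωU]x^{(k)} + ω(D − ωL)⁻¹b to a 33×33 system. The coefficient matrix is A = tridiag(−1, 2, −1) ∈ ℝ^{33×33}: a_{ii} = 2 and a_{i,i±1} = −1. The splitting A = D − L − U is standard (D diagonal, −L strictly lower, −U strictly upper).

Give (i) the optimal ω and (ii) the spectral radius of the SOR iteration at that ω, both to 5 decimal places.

ω* = 1.83105, ρ_SOR = 0.83105

[ρ_J] n=33: ρ(B_J) = cos(π/(n+1)) = cos(π/34) = 0.99573.
root = sin(π/34) = 0.092268  (since 1−cos² = sin²).
Then 2/(1+√(1−ρ_J²)) = 2/(1+0.092268); ω* = 2/1.092268 = 1.83105.
[ρ_SOR] ω* − 1 = 0.83105.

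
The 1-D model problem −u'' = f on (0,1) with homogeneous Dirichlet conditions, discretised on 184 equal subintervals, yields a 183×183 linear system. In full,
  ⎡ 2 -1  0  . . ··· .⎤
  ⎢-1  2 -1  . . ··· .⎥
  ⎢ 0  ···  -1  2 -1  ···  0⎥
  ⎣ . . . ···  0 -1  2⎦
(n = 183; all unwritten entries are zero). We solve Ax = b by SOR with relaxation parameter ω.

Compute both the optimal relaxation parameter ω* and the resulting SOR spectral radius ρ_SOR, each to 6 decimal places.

B_J for the 183×183 system has eigenvalues cos(kπ/184); ρ_J = cos(π/184) = 0.999854.
√(1−ρ_J²) = |sin(π/184)| = 0.0170730
ω* = 2/(1 + 0.0170730) = 2/1.0170730 = 1.966427.
ρ(B_{ω*}) = ω*−1 = 0.966427

ω* = 1.966427, ρ_SOR = 0.966427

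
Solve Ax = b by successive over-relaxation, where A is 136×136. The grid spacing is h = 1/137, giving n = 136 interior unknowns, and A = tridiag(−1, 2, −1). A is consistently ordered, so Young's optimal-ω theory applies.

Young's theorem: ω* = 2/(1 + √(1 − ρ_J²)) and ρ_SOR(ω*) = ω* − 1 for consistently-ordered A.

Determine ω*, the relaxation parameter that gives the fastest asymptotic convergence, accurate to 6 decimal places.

With n=136, ρ(Jacobi) = cos(π/137) = 0.999737.
1 − cos²(π/137) = sin²(π/137) ⇒ √(1−ρ_J²) = sin(π/137) = 0.0229293.
ω* = 2/(1 + 0.0229293) = 2/1.0229293 = 1.955169.
ρ_SOR = ω* − 1 ≈ 0.955169.

ω* = 1.955169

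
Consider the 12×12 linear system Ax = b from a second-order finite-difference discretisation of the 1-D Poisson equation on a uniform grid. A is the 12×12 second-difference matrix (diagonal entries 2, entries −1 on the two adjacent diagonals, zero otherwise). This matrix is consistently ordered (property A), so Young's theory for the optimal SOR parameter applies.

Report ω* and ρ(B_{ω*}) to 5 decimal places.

spectrum of D⁻¹(L+U) = {cos(kπ/13) : 1≤k≤12}; ρ_J = cos(π/13) = 0.97094.
root = sin(π/13) = 0.239316  (since 1−cos² = sin²).
So ω* = 2/1.239316 = 1.61379 (Young).
ρ_SOR = ω* − 1 = 1.61379 − 1 = 0.61379.

ω* = 1.61379, ρ_SOR = 0.61379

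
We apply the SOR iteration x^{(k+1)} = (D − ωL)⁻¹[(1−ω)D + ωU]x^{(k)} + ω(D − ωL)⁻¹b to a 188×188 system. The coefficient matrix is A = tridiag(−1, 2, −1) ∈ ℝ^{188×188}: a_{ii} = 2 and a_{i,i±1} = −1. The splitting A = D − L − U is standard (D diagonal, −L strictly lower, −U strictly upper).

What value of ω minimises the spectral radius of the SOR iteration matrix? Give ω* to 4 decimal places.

ω* = 1.9673

With n=188, ρ(Jacobi) = cos(π/189) = 0.9999.
root = sin(π/189) = 0.01662  (since 1−cos² = sin²).
So ω* = 2/1.01662 = 1.9673 (Young).
ρ(B_{ω*}) = ω*−1 = 0.9673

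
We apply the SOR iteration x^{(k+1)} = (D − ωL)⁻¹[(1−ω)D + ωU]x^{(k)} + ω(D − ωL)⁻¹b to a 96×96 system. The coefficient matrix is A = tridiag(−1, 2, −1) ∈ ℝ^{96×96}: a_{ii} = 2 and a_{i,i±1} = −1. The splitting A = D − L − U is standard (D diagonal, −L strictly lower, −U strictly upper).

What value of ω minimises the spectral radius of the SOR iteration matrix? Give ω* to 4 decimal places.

ω* = 1.9373

n=96: λ(B_J) = 1 − λ(A)/2 = cos(kπ/97); k=1 gives ρ_J = 0.9995.
1 − cos²(π/97) = sin²(π/97) ⇒ √(1−ρ_J²) = sin(π/97) = 0.03238.
ω* = 2/(1 + 0.03238) = 2/1.03238 = 1.9373.
ρ_SOR = ω* − 1 ≈ 0.9373.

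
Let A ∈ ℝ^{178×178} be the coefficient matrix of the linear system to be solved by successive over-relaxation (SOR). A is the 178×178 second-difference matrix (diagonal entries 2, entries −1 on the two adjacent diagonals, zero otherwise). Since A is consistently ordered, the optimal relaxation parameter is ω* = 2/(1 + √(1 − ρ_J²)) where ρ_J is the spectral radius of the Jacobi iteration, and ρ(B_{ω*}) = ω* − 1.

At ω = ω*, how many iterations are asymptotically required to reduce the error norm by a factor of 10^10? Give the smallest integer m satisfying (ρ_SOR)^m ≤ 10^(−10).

m = 656

With n=178, ρ(Jacobi) = cos(π/179) = 0.9998460.
√(1 − cos²(π/179)) = sin(π/179) ≈ 0.0175499.
ω* = 2/(1 + 0.0175499) = 2/1.0175499 = 1.9655056.
Hence ρ(B_{ω*}) = 1.9655056 − 1 = 0.9655056.
10·ln10 = 23.0259; −ln(0.9655056) = 0.0351034; m = ⌈23.0259/0.0351034⌉ = ⌈655.945⌉ = 656.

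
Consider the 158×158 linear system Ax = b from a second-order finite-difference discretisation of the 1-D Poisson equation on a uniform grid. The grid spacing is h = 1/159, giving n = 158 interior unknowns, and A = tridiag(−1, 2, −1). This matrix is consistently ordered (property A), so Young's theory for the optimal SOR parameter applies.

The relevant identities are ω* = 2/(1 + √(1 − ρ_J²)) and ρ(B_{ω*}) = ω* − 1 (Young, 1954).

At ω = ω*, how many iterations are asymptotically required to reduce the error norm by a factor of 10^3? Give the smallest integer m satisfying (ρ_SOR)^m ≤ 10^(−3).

m = 175

spectrum of D⁻¹(L+U) = {cos(kπ/159) : 1≤k≤158}; ρ_J = cos(π/159) = 0.9998048.
√(1−ρ_J²) = |sin(π/159)| = 0.0197572
Young: ω* = 2/(1+√(1−ρ_J²)) = 2/(1+0.0197572) = 2/1.0197572 = 1.9612512.
At ω = 1.9612512 every |λ(B_ω)| = ω−1, so ρ_SOR = 0.9612512.
Need (0.9612512)^m ≤ 10^(−3): m ≥ 3·ln10/|ln 0.9612512| = 6.90776/0.0395195 = 174.794 ⇒ m = 175.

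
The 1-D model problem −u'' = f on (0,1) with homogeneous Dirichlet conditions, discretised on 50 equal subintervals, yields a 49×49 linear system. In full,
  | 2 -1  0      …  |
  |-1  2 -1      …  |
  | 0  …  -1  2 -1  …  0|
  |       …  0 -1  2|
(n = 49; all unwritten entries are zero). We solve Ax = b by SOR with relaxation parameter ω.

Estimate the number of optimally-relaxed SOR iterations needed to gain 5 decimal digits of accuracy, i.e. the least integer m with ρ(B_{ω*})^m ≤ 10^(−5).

n=49: λ(B_J) = 1 − λ(A)/2 = cos(kπ/50); k=1 gives ρ_J = 0.9980267.
√(1−ρ_J²) = |sin(π/50)| = 0.0627905
ω* = 2 / (1 + 0.0627905) = 2 / 1.0627905 ≈ 1.8818384.
Hence ρ(B_{ω*}) = 1.8818384 − 1 = 0.8818384.
m ≥ 5·ln10 / (−ln 0.8818384) = 91.557; smallest integer m = 92.

m = 92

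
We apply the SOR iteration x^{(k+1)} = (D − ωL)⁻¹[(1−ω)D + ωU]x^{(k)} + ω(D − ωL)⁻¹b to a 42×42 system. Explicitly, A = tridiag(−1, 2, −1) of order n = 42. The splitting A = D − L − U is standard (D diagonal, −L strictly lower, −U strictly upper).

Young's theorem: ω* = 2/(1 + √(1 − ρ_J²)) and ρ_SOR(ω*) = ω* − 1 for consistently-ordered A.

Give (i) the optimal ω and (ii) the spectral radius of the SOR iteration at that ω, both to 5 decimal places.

ω* = 1.86394, ρ_SOR = 0.86394

With n=42, ρ(Jacobi) = cos(π/43) = 0.99733.
1 − cos²(π/43) = sin²(π/43) ⇒ √(1−ρ_J²) = sin(π/43) = 0.072995.
Then 2/(1+√(1−ρ_J²)) = 2/(1+0.072995); ω* = 2/1.072995 = 1.86394.
ρ(B_{ω*}) = ω*−1 = 0.86394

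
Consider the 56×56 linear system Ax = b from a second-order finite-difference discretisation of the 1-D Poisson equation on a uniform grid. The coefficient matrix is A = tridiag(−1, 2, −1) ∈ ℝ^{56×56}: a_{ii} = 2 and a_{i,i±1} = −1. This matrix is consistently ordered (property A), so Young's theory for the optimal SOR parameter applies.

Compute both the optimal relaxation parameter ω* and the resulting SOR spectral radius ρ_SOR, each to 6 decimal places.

½·tridiag(1,0,1) at n=56: λ_k = cos(kπ/57); max |λ| at k=1 ⇒ ρ_J = cos(π/57) ≈ 0.998482.
√(1−ρ_J²) simplifies to sin(π/57) = 0.0550878.
ω* = 2/(1+0.0550878) = 1.895577
and ρ(B_{ω*}) = 1.895577 − 1 = 0.895577.

ω* = 1.895577, ρ_SOR = 0.895577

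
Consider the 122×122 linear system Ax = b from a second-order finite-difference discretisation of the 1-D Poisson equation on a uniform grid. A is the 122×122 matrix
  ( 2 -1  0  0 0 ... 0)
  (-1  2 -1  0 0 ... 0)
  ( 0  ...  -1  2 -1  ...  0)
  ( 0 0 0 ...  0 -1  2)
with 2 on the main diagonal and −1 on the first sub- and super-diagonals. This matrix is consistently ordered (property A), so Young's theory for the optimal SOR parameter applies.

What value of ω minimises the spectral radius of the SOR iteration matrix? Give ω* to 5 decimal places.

ω* = 1.95019

spectrum of D⁻¹(L+U) = {cos(kπ/123) : 1≤k≤122}; ρ_J = cos(π/123) = 0.99967.
√(1−ρ_J²) = |sin(π/123)| = 0.025539
Then 2/(1+√(1−ρ_J²)) = 2/(1+0.025539); ω* = 2/1.025539 = 1.95019.
ρ_SOR = ω* − 1 ≈ 0.95019.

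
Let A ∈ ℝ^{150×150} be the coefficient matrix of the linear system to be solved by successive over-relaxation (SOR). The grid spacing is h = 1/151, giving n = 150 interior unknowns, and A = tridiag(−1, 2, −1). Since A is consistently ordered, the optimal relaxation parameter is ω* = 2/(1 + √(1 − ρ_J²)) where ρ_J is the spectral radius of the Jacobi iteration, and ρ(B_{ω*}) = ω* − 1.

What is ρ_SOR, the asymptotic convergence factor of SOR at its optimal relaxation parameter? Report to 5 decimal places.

ρ_J = max_k |cos(kπ/151)| = cos(π/151) = 0.99978
root = sin(π/151) = 0.020804  (since 1−cos² = sin²).
Young: ω* = 2/(1+√(1−ρ_J²)) = 2/(1+0.020804) = 2/1.020804 = 1.95924.
[ρ_SOR] ω* − 1 = 0.95924.

ρ_SOR = 0.95924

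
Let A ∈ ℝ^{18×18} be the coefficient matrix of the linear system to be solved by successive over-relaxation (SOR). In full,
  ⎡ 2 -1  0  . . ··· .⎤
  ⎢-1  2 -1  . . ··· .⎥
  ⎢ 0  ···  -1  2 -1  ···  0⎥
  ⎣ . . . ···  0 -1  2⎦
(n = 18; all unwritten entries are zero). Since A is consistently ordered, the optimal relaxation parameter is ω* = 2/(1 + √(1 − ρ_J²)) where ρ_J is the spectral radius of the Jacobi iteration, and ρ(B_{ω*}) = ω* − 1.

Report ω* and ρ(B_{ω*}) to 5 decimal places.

n=18: λ(B_J) = 1 − λ(A)/2 = cos(kπ/19); k=1 gives ρ_J = 0.98636.
√(1−ρ_J²) simplifies to sin(π/19) = 0.164595.
Young: ω* = 2/(1+√(1−ρ_J²)) = 2/(1+0.164595) = 2/1.164595 = 1.71734.
[ρ_SOR] ω* − 1 = 0.71734.

ω* = 1.71734, ρ_SOR = 0.71734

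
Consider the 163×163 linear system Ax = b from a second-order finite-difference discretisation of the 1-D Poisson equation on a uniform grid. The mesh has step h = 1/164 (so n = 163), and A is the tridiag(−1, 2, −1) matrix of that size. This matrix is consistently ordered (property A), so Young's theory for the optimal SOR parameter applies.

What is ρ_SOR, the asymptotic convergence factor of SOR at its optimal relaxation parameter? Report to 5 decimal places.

B_J for the 163×163 system has eigenvalues cos(kπ/164); ρ_J = cos(π/164) = 0.99982.
√(1−ρ_J²) = |sin(π/164)| = 0.019155
Then 2/(1+√(1−ρ_J²)) = 2/(1+0.019155); ω* = 2/1.019155 = 1.96241.
ρ_SOR = ω* − 1 ≈ 0.96241.

ρ_SOR = 0.96241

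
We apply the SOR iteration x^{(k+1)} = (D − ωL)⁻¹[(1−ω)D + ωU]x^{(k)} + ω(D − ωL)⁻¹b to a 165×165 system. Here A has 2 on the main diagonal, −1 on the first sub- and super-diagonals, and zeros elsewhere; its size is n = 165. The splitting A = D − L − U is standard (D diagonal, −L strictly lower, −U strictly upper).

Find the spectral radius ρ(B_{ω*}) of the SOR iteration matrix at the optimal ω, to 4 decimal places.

ρ_SOR = 0.9629

spectrum of D⁻¹(L+U) = {cos(kπ/166) : 1≤k≤165}; ρ_J = cos(π/166) = 0.9998.
root = sin(π/166) = 0.01892  (since 1−cos² = sin²).
ω* = 2 / (1 + 0.01892) = 2 / 1.01892 ≈ 1.9629.
[ρ_SOR] ω* − 1 = 0.9629.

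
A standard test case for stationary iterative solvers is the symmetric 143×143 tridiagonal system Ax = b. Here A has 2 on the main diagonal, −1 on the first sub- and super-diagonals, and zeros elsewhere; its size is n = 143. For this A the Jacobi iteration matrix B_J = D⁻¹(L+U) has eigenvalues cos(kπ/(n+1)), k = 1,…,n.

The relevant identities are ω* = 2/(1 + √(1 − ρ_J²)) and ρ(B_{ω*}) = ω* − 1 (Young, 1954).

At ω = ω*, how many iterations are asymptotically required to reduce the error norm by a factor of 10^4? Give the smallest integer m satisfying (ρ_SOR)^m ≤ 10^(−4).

m = 212

½·tridiag(1,0,1) at n=143: λ_k = cos(kπ/144); max |λ| at k=1 ⇒ ρ_J = cos(π/144) ≈ 0.9997620.
1 − cos²(π/144) = sin²(π/144) ⇒ √(1−ρ_J²) = sin(π/144) = 0.0218149.
ω* = 2/(1 + 0.0218149) = 2/1.0218149 = 1.9573017.
[ρ_SOR] ω* − 1 = 0.9573017.
m ≥ 4·ln10 / (−ln 0.9573017) = 211.069; smallest integer m = 212.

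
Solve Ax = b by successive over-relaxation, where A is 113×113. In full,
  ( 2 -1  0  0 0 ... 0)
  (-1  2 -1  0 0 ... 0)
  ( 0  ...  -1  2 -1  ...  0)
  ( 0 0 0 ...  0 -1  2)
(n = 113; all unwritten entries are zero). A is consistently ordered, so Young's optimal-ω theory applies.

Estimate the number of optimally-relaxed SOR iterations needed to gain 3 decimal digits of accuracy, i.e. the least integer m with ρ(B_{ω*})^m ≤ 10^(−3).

m = 126

n=113: λ(B_J) = 1 − λ(A)/2 = cos(kπ/114); k=1 gives ρ_J = 0.9996203.
√(1−ρ_J²) = |sin(π/114)| = 0.0275543
[ω*] 2 ÷ (1 + 0.0275543) = 2 ÷ 1.0275543 = 1.9463692.
[ρ_SOR] ω* − 1 = 0.9463692.
Need (0.9463692)^m ≤ 10^(−3): m ≥ 3·ln10/|ln 0.9463692| = 6.90776/0.0551225 = 125.317 ⇒ m = 126.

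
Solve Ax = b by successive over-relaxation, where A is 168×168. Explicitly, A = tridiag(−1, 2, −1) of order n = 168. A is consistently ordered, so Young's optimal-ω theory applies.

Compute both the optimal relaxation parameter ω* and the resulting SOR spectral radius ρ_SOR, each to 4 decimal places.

ρ_J = max_k |cos(kπ/169)| = cos(π/169) = 0.9998
1 − cos²(π/169) = sin²(π/169) ⇒ √(1−ρ_J²) = sin(π/169) = 0.01859.
ω* = 2/(1 + 0.01859) = 2/1.01859 = 1.9635.
At ω = 1.9635 every |λ(B_ω)| = ω−1, so ρ_SOR = 0.9635.

ω* = 1.9635, ρ_SOR = 0.9635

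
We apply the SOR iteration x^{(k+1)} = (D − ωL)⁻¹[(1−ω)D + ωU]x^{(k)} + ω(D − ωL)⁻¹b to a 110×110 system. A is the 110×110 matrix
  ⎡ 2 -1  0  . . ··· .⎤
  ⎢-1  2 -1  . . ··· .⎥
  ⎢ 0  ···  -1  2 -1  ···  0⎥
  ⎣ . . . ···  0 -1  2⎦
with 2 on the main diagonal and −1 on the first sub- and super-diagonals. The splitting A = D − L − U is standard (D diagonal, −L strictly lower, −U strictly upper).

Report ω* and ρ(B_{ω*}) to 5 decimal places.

n=110: λ(B_J) = 1 − λ(A)/2 = cos(kπ/111); k=1 gives ρ_J = 0.99960.
1 − cos²(π/111) = sin²(π/111) ⇒ √(1−ρ_J²) = sin(π/111) = 0.028299.
Young: ω* = 2/(1+√(1−ρ_J²)) = 2/(1+0.028299) = 2/1.028299 = 1.94496.
At ω = 1.94496 every |λ(B_ω)| = ω−1, so ρ_SOR = 0.94496.

ω* = 1.94496, ρ_SOR = 0.94496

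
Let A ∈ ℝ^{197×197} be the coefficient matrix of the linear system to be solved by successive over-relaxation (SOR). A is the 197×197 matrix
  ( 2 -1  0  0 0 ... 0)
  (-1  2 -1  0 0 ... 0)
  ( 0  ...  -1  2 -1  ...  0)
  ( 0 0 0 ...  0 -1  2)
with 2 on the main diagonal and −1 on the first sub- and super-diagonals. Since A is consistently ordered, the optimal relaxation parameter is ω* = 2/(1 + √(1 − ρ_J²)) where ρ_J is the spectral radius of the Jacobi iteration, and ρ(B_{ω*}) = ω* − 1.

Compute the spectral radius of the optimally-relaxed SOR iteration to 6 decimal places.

½·tridiag(1,0,1) at n=197: λ_k = cos(kπ/198); max |λ| at k=1 ⇒ ρ_J = cos(π/198) ≈ 0.999874.
√(1−ρ_J²) simplifies to sin(π/198) = 0.0158660.
Young: ω* = 2/(1+√(1−ρ_J²)) = 2/(1+0.0158660) = 2/1.0158660 = 1.968764.
[ρ_SOR] ω* − 1 = 0.968764.

ρ_SOR = 0.968764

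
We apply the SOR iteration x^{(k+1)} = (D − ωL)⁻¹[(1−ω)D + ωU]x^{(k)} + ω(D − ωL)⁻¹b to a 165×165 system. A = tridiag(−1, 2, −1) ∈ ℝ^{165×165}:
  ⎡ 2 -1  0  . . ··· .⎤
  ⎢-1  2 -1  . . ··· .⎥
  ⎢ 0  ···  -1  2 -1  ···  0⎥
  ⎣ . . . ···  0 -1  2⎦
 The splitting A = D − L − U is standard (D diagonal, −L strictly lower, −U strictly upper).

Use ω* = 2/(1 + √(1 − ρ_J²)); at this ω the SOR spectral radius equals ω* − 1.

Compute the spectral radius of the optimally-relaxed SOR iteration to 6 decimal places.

ρ_SOR = 0.962855

[ρ_J] n=165: ρ(B_J) = cos(π/(n+1)) = cos(π/166) = 0.999821.
1 − cos²(π/166) = sin²(π/166) ⇒ √(1−ρ_J²) = sin(π/166) = 0.0189241.
So ω* = 2/1.0189241 = 1.962855 (Young).
At ω = 1.962855 every |λ(B_ω)| = ω−1, so ρ_SOR = 0.962855.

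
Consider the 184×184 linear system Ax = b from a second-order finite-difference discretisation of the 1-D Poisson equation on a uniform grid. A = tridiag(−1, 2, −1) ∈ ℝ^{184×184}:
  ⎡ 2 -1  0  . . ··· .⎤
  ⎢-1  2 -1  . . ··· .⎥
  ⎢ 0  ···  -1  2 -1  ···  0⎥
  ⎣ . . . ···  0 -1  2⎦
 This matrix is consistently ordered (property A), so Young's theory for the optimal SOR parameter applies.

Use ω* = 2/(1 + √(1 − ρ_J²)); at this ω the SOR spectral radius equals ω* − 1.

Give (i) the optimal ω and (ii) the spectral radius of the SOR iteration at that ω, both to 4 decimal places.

ω* = 1.9666, ρ_SOR = 0.9666

B_J for the 184×184 system has eigenvalues cos(kπ/185); ρ_J = cos(π/185) = 0.9999.
root = sin(π/185) = 0.01698  (since 1−cos² = sin²).
ω* = 2/(1+0.01698) = 1.9666
and ρ(B_{ω*}) = 1.9666 − 1 = 0.9666.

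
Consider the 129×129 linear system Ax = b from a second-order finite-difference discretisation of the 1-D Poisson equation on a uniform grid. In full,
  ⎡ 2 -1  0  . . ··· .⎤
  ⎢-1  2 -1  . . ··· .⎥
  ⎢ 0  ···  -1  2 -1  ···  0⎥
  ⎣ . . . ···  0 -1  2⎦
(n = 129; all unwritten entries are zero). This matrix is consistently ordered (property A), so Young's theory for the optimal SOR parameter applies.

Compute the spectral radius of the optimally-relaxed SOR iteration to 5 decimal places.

B_J for the 129×129 system has eigenvalues cos(kπ/130); ρ_J = cos(π/130) = 0.99971.
1 − cos²(π/130) = sin²(π/130) ⇒ √(1−ρ_J²) = sin(π/130) = 0.024164.
ω* = 2/(1+0.024164) = 1.95281
ρ_SOR = ω* − 1 = 1.95281 − 1 = 0.95281.

ρ_SOR = 0.95281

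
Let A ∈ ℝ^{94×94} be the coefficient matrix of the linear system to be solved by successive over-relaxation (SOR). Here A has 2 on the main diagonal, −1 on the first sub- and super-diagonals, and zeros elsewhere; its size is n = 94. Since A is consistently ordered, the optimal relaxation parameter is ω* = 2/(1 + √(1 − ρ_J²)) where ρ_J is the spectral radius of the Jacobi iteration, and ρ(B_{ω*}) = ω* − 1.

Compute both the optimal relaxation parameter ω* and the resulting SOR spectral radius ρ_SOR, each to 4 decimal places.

ω* = 1.9360, ρ_SOR = 0.9360

spectrum of D⁻¹(L+U) = {cos(kπ/95) : 1≤k≤94}; ρ_J = cos(π/95) = 0.9995.
√(1−ρ_J²) simplifies to sin(π/95) = 0.03306.
So ω* = 2/1.03306 = 1.9360 (Young).
At ω = 1.9360 every |λ(B_ω)| = ω−1, so ρ_SOR = 0.9360.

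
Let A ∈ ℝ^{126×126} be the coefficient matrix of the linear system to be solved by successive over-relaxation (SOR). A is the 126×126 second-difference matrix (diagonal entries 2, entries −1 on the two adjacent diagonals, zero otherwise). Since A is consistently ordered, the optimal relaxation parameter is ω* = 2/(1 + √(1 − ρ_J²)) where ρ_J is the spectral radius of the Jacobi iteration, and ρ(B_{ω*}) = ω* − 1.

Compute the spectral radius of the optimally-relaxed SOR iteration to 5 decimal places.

With n=126, ρ(Jacobi) = cos(π/127) = 0.99969.
1 − cos²(π/127) = sin²(π/127) ⇒ √(1−ρ_J²) = sin(π/127) = 0.024734.
ω* = 2/(1 + 0.024734) = 2/1.024734 = 1.95173.
ρ_SOR = ω* − 1 = 1.95173 − 1 = 0.95173.

ρ_SOR = 0.95173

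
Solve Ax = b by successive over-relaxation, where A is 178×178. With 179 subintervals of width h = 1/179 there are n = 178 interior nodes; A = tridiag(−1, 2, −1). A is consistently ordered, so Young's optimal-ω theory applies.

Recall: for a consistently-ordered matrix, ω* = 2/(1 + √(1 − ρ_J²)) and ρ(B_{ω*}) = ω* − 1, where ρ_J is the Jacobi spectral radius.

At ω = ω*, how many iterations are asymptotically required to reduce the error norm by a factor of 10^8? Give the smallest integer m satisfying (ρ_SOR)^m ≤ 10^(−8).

n=178: λ(B_J) = 1 − λ(A)/2 = cos(kπ/179); k=1 gives ρ_J = 0.9998460.
root = sin(π/179) = 0.0175499  (since 1−cos² = sin²).
[ω*] 2 ÷ (1 + 0.0175499) = 2 ÷ 1.0175499 = 1.9655056.
ρ_SOR = ω* − 1 = 1.9655056 − 1 = 0.9655056.
ρ_SOR^m ≤ 10^(−8) ⇔ m ≥ 8·ln10/(−ln 0.9655056) = 18.4207/0.0351034 = 524.755; m = ⌈524.755⌉ = 525.

m = 525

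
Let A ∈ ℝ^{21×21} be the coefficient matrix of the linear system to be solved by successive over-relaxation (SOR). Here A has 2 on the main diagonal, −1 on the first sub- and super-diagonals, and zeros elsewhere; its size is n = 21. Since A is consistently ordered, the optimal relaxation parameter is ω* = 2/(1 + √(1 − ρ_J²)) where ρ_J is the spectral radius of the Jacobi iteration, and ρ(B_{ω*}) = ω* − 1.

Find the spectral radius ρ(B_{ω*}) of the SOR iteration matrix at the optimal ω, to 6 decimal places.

n=21: λ(B_J) = 1 − λ(A)/2 = cos(kπ/22); k=1 gives ρ_J = 0.989821.
1 − cos²(π/22) = sin²(π/22) ⇒ √(1−ρ_J²) = sin(π/22) = 0.1423148.
[ω*] 2 ÷ (1 + 0.1423148) = 2 ÷ 1.1423148 = 1.750831.
and ρ(B_{ω*}) = 1.750831 − 1 = 0.750831.

ρ_SOR = 0.750831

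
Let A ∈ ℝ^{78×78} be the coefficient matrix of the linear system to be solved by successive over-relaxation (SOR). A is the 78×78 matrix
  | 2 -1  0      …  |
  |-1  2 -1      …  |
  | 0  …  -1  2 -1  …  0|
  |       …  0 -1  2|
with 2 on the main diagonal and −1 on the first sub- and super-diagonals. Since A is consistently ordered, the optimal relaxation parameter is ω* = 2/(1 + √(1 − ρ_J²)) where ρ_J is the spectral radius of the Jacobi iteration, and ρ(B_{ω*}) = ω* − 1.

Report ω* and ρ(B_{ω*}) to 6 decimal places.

ω* = 1.923527, ρ_SOR = 0.923527

½·tridiag(1,0,1) at n=78: λ_k = cos(kπ/79); max |λ| at k=1 ⇒ ρ_J = cos(π/79) ≈ 0.999209.
1 − cos²(π/79) = sin²(π/79) ⇒ √(1−ρ_J²) = sin(π/79) = 0.0397565.
ω* = 2/(1+0.0397565) = 1.923527
ρ_SOR = ω* − 1 = 1.923527 − 1 = 0.923527.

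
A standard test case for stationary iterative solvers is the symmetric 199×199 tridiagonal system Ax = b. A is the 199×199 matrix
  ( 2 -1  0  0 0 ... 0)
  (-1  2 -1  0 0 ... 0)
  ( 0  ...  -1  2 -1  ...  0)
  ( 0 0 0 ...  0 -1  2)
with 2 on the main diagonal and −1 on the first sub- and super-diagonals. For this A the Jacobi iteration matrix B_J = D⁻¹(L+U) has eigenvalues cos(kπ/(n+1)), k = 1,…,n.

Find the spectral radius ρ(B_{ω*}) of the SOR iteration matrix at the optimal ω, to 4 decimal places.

ρ_SOR = 0.9691

n=199: λ(B_J) = 1 − λ(A)/2 = cos(kπ/200); k=1 gives ρ_J = 0.9999.
√(1−ρ_J²) simplifies to sin(π/200) = 0.01571.
ω* = 2/(1 + 0.01571) = 2/1.01571 = 1.9691.
ρ_SOR = ω* − 1 = 1.9691 − 1 = 0.9691.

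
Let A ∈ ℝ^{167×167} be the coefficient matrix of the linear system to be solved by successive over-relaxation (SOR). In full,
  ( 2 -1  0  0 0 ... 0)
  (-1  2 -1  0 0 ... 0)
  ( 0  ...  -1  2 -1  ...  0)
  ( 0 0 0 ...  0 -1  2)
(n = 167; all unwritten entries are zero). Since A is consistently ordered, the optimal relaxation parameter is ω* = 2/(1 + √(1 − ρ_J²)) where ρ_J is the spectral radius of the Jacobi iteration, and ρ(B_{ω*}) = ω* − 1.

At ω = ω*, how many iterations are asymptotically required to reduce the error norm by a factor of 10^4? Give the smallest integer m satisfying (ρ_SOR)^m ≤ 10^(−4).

[ρ_J] n=167: ρ(B_J) = cos(π/(n+1)) = cos(π/168) = 0.9998252.
root = sin(π/168) = 0.0186989  (since 1−cos² = sin²).
ω* = 2/(1+0.0186989) = 1.9632887
ρ_SOR = ω* − 1 = 1.9632887 − 1 = 0.9632887.
Need (0.9632887)^m ≤ 10^(−4): m ≥ 4·ln10/|ln 0.9632887| = 9.21034/0.0374021 = 246.252 ⇒ m = 247.

m = 247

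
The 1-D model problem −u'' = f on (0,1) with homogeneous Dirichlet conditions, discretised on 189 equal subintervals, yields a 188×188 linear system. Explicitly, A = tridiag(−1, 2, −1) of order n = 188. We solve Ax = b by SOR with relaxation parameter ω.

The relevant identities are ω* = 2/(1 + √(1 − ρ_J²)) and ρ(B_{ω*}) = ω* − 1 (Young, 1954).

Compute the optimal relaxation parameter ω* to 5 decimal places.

spectrum of D⁻¹(L+U) = {cos(kπ/189) : 1≤k≤188}; ρ_J = cos(π/189) = 0.99986.
root = sin(π/189) = 0.016621  (since 1−cos² = sin²).
So ω* = 2/1.016621 = 1.96730 (Young).
ρ_SOR = ω* − 1 ≈ 0.96730.

ω* = 1.96730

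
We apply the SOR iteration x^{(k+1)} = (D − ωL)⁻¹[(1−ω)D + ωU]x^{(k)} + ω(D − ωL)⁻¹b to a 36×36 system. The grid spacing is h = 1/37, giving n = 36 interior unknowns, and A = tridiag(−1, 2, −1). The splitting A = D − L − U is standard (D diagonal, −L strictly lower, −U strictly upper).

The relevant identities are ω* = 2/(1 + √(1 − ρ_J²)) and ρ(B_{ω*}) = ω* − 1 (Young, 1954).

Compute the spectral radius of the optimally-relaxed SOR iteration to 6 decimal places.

B_J for the 36×36 system has eigenvalues cos(kπ/37); ρ_J = cos(π/37) = 0.996397.
√(1−ρ_J²) simplifies to sin(π/37) = 0.0848059.
[ω*] 2 ÷ (1 + 0.0848059) = 2 ÷ 1.0848059 = 1.843648.
ρ(B_{ω*}) = ω*−1 = 0.843648

ρ_SOR = 0.843648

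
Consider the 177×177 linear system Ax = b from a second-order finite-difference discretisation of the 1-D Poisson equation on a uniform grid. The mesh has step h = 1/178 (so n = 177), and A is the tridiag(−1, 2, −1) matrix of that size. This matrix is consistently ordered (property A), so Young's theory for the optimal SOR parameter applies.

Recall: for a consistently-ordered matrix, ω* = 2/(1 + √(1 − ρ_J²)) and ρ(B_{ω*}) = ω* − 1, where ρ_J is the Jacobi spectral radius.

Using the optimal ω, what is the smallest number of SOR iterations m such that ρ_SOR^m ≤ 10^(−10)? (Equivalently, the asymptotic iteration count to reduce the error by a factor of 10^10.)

½·tridiag(1,0,1) at n=177: λ_k = cos(kπ/178); max |λ| at k=1 ⇒ ρ_J = cos(π/178) ≈ 0.9998443.
1 − cos²(π/178) = sin²(π/178) ⇒ √(1−ρ_J²) = sin(π/178) = 0.0176485.
[ω*] 2 ÷ (1 + 0.0176485) = 2 ÷ 1.0176485 = 1.9653151.
ρ(B_{ω*}) = ω*−1 = 0.9653151
For 10 digits: m = 10·ln10 / (−ln 0.9653151) = 23.0259/0.0353007 = 652.279; round up → m = 653.

m = 653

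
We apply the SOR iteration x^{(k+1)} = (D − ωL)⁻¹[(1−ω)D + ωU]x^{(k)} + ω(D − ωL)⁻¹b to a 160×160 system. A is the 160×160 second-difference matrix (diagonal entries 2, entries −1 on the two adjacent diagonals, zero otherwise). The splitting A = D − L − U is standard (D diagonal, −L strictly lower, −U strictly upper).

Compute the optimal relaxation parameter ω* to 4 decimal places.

ω* = 1.9617

B_J for the 160×160 system has eigenvalues cos(kπ/161); ρ_J = cos(π/161) = 0.9998.
√(1−ρ_J²) simplifies to sin(π/161) = 0.01951.
Young: ω* = 2/(1+√(1−ρ_J²)) = 2/(1+0.01951) = 2/1.01951 = 1.9617.
At ω = 1.9617 every |λ(B_ω)| = ω−1, so ρ_SOR = 0.9617.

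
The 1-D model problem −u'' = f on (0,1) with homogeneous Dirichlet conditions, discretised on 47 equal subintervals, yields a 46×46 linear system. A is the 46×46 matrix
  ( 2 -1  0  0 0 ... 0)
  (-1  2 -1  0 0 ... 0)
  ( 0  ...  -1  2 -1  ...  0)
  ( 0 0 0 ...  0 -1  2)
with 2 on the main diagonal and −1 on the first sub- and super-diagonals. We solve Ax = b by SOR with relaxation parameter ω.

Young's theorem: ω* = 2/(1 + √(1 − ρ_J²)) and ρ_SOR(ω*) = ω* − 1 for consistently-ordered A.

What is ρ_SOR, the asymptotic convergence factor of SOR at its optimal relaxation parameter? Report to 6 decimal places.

n=46: λ(B_J) = 1 − λ(A)/2 = cos(kπ/47); k=1 gives ρ_J = 0.997767.
√(1−ρ_J²) simplifies to sin(π/47) = 0.0667926.
ω* = 2 / (1 + 0.0667926) = 2 / 1.0667926 ≈ 1.874779.
ρ_SOR = ω* − 1 ≈ 0.874779.

ρ_SOR = 0.874779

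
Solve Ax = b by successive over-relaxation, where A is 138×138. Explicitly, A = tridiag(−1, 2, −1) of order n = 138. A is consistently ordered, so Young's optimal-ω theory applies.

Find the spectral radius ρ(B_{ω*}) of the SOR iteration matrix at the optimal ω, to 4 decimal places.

ρ_SOR = 0.9558

B_J for the 138×138 system has eigenvalues cos(kπ/139); ρ_J = cos(π/139) = 0.9997.
√(1−ρ_J²) = |sin(π/139)| = 0.02260
[ω*] 2 ÷ (1 + 0.02260) = 2 ÷ 1.02260 = 1.9558.
and ρ(B_{ω*}) = 1.9558 − 1 = 0.9558.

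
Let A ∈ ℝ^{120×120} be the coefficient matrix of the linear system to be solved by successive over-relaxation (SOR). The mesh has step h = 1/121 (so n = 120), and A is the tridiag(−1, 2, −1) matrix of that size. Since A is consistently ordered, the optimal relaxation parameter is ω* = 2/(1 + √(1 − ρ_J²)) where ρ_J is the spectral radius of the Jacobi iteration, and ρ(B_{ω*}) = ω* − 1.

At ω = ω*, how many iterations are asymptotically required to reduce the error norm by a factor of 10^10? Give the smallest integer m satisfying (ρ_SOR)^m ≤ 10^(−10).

[ρ_J] n=120: ρ(B_J) = cos(π/(n+1)) = cos(π/121) = 0.9996630.
root = sin(π/121) = 0.0259607  (since 1−cos² = sin²).
ω* = 2/(1+0.0259607) = 1.9493924
[ρ_SOR] ω* − 1 = 0.9493924.
For 10 digits: m = 10·ln10 / (−ln 0.9493924) = 23.0259/0.0519331 = 443.376; round up → m = 444.

m = 444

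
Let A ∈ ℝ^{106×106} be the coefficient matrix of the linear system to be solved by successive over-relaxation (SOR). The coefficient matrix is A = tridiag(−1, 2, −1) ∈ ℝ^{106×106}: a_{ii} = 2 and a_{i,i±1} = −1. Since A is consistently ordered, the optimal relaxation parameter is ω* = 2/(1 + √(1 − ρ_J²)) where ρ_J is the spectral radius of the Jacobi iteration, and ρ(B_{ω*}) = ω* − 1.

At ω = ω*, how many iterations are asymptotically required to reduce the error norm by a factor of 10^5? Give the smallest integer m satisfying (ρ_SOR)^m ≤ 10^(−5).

m = 197

B_J for the 106×106 system has eigenvalues cos(kπ/107); ρ_J = cos(π/107) = 0.9995690.
1 − cos²(π/107) = sin²(π/107) ⇒ √(1−ρ_J²) = sin(π/107) = 0.0293565.
ω* = 2/(1+0.0293565) = 1.9429615
ρ_SOR = ω* − 1 = 1.9429615 − 1 = 0.9429615.
Need (0.9429615)^m ≤ 10^(−5): m ≥ 5·ln10/|ln 0.9429615| = 11.5129/0.0587298 = 196.032 ⇒ m = 197.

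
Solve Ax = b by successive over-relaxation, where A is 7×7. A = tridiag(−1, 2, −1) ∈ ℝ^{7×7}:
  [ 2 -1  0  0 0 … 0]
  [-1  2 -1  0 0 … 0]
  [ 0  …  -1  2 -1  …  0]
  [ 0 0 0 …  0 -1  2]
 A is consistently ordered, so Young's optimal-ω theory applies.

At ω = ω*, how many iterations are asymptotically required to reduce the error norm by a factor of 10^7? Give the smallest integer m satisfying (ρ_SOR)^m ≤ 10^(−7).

ρ_J = max_k |cos(kπ/8)| = cos(π/8) = 0.9238795
root = sin(π/8) = 0.3826834  (since 1−cos² = sin²).
ω* = 2 / (1 + 0.3826834) = 2 / 1.3826834 ≈ 1.4464627.
and ρ(B_{ω*}) = 1.4464627 − 1 = 0.4464627.
ρ_SOR^m ≤ 10^(−7) ⇔ m ≥ 7·ln10/(−ln 0.4464627) = 16.1181/0.806399 = 19.988; m = ⌈19.988⌉ = 20.

m = 20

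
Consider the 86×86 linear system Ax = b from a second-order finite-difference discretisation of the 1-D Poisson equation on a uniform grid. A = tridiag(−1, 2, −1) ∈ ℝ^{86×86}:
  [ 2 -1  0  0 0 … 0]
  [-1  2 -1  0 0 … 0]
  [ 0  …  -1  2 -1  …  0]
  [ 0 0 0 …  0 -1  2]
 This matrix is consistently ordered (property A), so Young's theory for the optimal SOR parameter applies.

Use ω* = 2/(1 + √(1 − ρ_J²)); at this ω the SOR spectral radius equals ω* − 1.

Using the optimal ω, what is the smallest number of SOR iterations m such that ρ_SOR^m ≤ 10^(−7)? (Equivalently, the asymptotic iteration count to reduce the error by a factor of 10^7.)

[ρ_J] n=86: ρ(B_J) = cos(π/(n+1)) = cos(π/87) = 0.9993481.
root = sin(π/87) = 0.0361024  (since 1−cos² = sin²).
[ω*] 2 ÷ (1 + 0.0361024) = 2 ÷ 1.0361024 = 1.9303111.
ρ_SOR = ω* − 1 ≈ 0.9303111.
(0.9303111)^m ≤ 10^{−7}  ⇒  m·ln(0.9303111) ≤ −7·ln10  ⇒  m ≥ 223.131  ⇒  m = 224

m = 224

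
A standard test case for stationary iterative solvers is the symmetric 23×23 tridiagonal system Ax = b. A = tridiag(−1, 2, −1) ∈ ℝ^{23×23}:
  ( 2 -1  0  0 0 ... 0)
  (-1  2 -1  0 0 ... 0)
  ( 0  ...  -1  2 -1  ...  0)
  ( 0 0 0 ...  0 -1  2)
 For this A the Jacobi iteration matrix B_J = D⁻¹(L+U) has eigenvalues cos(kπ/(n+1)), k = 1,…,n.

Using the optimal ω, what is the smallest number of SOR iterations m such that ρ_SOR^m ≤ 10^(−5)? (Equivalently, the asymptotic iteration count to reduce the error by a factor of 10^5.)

With n=23, ρ(Jacobi) = cos(π/24) = 0.9914449.
√(1−ρ_J²) = |sin(π/24)| = 0.1305262
ω* = 2 / (1 + 0.1305262) = 2 / 1.1305262 ≈ 1.7690877.
At ω = 1.7690877 every |λ(B_ω)| = ω−1, so ρ_SOR = 0.7690877.
ρ_SOR^m ≤ 10^(−5) ⇔ m ≥ 5·ln10/(−ln 0.7690877) = 11.5129/0.26255 = 43.850; m = ⌈43.850⌉ = 44.

m = 44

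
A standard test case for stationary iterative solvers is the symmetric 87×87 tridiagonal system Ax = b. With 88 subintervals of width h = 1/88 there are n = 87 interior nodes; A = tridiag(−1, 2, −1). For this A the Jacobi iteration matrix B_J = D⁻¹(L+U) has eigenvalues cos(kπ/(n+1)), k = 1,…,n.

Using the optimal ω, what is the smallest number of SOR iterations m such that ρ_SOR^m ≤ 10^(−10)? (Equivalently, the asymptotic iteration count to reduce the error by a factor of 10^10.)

spectrum of D⁻¹(L+U) = {cos(kπ/88) : 1≤k≤87}; ρ_J = cos(π/88) = 0.9993628.
√(1−ρ_J²) = |sin(π/88)| = 0.0356923
Then 2/(1+√(1−ρ_J²)) = 2/(1+0.0356923); ω* = 2/1.0356923 = 1.9310755.
At ω = 1.9310755 every |λ(B_ω)| = ω−1, so ρ_SOR = 0.9310755.
Need (0.9310755)^m ≤ 10^(−10): m ≥ 10·ln10/|ln 0.9310755| = 23.0259/0.0714149 = 322.424 ⇒ m = 323.

m = 323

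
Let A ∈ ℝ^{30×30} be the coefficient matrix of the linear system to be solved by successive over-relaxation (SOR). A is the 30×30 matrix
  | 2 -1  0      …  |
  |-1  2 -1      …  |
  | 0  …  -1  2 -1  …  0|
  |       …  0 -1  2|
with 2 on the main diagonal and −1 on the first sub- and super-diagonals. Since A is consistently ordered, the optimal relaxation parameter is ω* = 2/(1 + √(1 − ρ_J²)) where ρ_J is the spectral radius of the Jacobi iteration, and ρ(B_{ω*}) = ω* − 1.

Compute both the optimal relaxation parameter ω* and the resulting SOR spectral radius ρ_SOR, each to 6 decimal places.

With n=30, ρ(Jacobi) = cos(π/31) = 0.994869.
√(1−ρ_J²) simplifies to sin(π/31) = 0.1011683.
[ω*] 2 ÷ (1 + 0.1011683) = 2 ÷ 1.1011683 = 1.816253.
ρ(B_{ω*}) = ω*−1 = 0.816253

ω* = 1.816253, ρ_SOR = 0.816253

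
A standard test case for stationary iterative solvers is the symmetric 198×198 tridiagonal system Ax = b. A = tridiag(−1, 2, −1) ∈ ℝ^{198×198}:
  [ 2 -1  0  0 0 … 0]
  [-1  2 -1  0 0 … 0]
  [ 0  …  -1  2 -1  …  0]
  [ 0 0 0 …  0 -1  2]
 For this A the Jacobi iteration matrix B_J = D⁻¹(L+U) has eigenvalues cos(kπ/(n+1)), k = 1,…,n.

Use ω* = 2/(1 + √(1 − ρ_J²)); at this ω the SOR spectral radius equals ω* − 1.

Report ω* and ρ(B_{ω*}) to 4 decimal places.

ω* = 1.9689, ρ_SOR = 0.9689

ρ_J = max_k |cos(kπ/199)| = cos(π/199) = 0.9999
√(1−ρ_J²) = |sin(π/199)| = 0.01579
ω* = 2 / (1 + 0.01579) = 2 / 1.01579 ≈ 1.9689.
Hence ρ(B_{ω*}) = 1.9689 − 1 = 0.9689.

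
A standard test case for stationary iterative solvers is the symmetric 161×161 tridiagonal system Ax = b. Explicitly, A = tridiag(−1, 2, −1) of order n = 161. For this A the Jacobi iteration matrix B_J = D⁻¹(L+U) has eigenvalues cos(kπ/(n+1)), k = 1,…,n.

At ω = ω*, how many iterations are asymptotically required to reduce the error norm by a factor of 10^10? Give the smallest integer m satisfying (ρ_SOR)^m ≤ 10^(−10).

B_J for the 161×161 system has eigenvalues cos(kπ/162); ρ_J = cos(π/162) = 0.9998120.
√(1−ρ_J²) = |sin(π/162)| = 0.0193913
[ω*] 2 ÷ (1 + 0.0193913) = 2 ÷ 1.0193913 = 1.9619551.
ρ_SOR = ω* − 1 ≈ 0.9619551.
Need (0.9619551)^m ≤ 10^(−10): m ≥ 10·ln10/|ln 0.9619551| = 23.0259/0.0387875 = 593.642 ⇒ m = 594.

m = 594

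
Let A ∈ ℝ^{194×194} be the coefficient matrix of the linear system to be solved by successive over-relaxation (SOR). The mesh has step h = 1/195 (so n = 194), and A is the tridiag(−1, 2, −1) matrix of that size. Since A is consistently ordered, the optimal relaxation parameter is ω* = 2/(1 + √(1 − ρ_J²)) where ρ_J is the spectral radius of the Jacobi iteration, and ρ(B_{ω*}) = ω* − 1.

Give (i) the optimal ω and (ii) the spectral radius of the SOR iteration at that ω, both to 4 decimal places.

ω* = 1.9683, ρ_SOR = 0.9683

n=194: λ(B_J) = 1 − λ(A)/2 = cos(kπ/195); k=1 gives ρ_J = 0.9999.
√(1 − cos²(π/195)) = sin(π/195) ≈ 0.01611.
ω* = 2 / (1 + 0.01611) = 2 / 1.01611 ≈ 1.9683.
[ρ_SOR] ω* − 1 = 0.9683.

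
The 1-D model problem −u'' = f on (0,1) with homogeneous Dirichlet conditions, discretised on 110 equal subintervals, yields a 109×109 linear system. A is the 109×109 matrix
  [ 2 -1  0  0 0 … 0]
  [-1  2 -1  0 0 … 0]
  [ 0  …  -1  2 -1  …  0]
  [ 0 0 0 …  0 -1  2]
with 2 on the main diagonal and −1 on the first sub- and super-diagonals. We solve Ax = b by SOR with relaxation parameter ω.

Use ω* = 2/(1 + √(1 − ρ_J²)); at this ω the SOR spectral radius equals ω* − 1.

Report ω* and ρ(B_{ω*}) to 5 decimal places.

ω* = 1.94447, ρ_SOR = 0.94447

n=109: λ(B_J) = 1 − λ(A)/2 = cos(kπ/110); k=1 gives ρ_J = 0.99959.
√(1−ρ_J²) simplifies to sin(π/110) = 0.028556.
ω* = 2 / (1 + 0.028556) = 2 / 1.028556 ≈ 1.94447.
ρ_SOR = ω* − 1 = 1.94447 − 1 = 0.94447.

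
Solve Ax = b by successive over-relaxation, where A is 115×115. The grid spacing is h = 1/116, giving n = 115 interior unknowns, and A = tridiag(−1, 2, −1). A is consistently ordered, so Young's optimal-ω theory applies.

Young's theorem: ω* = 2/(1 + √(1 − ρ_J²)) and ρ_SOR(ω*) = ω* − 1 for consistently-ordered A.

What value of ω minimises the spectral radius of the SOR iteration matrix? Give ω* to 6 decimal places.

ω* = 1.947269

B_J for the 115×115 system has eigenvalues cos(kπ/116); ρ_J = cos(π/116) = 0.999633.
√(1−ρ_J²) simplifies to sin(π/116) = 0.0270794.
Young: ω* = 2/(1+√(1−ρ_J²)) = 2/(1+0.0270794) = 2/1.0270794 = 1.947269.
ρ(B_{ω*}) = ω*−1 = 0.947269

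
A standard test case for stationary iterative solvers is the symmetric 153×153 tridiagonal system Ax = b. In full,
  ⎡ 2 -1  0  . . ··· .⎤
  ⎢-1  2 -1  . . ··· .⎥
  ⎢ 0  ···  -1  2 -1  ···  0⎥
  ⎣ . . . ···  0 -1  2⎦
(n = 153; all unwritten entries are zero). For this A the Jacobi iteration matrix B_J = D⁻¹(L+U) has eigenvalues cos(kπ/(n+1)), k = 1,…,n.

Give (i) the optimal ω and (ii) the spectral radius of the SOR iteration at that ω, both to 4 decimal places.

½·tridiag(1,0,1) at n=153: λ_k = cos(kπ/154); max |λ| at k=1 ⇒ ρ_J = cos(π/154) ≈ 0.9998.
√(1 − cos²(π/154)) = sin(π/154) ≈ 0.02040.
ω* = 2/(1+0.02040) = 1.9600
[ρ_SOR] ω* − 1 = 0.9600.

ω* = 1.9600, ρ_SOR = 0.9600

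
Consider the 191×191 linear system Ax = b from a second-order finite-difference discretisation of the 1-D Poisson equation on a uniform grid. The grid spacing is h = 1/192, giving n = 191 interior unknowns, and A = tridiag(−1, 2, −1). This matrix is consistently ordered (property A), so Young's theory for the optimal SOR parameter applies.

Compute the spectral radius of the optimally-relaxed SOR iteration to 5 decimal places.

ρ_SOR = 0.96780

With n=191, ρ(Jacobi) = cos(π/192) = 0.99987.
√(1 − cos²(π/192)) = sin(π/192) ≈ 0.016362.
ω* = 2/(1 + 0.016362) = 2/1.016362 = 1.96780.
Hence ρ(B_{ω*}) = 1.96780 − 1 = 0.96780.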